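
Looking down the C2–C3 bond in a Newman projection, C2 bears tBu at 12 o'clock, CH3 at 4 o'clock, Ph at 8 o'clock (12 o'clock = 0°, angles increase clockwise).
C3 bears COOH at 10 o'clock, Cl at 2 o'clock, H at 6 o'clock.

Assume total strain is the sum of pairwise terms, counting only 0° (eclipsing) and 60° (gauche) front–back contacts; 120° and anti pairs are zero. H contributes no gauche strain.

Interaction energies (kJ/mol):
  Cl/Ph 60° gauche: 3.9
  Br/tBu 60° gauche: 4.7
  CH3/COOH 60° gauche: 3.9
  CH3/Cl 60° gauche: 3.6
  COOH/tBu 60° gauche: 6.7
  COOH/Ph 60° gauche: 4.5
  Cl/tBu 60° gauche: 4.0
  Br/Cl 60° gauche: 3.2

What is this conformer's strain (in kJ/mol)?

18.8 kJ/mol

This conformer (staggered): tBu(0°)/COOH(300°) gauche 6.7; tBu(0°)/Cl(60°) gauche 4.0; CH3(120°)/Cl(60°) gauche 3.6; Ph(240°)/COOH(300°) gauche 4.5 → 18.8 kJ/mol.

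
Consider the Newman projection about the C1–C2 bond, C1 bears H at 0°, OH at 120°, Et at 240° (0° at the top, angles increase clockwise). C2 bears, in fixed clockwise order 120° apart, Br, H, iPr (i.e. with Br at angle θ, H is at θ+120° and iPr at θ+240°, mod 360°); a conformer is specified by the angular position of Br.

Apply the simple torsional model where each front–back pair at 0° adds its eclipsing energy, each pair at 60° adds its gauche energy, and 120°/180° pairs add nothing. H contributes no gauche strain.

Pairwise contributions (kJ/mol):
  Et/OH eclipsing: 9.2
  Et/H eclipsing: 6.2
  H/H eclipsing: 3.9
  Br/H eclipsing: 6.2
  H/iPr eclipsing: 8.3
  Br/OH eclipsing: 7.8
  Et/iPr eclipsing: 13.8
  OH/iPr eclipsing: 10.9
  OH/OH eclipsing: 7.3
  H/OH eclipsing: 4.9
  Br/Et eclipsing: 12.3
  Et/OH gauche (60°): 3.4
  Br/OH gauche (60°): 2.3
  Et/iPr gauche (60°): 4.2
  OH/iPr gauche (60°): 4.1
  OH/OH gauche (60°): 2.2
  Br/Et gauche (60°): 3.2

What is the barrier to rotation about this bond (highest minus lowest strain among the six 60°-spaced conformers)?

20.6 kJ/mol

Br at 0° is eclipsed. H at 0° is eclipsed with Br at 0° (6.2); OH at 120° is eclipsed with H at 120° (4.9); Et at 240° is eclipsed with iPr at 240° (13.8). Total 24.9 kJ/mol.
Br at 60° is staggered. OH at 120° is gauche with Br at 60° (2.3); Et at 240° is gauche with iPr at 300° (4.2). Total 6.5 kJ/mol.
Br at 120° is eclipsed. H at 0° is eclipsed with iPr at 0° (8.3); OH at 120° is eclipsed with Br at 120° (7.8); Et at 240° is eclipsed with H at 240° (6.2). Total 22.3 kJ/mol.
Br at 180° is staggered. OH at 120° is gauche with Br at 180° (2.3); OH at 120° is gauche with iPr at 60° (4.1); Et at 240° is gauche with Br at 180° (3.2). Total 9.6 kJ/mol.
Br at 240° is eclipsed. H at 0° is eclipsed with H at 0° (3.9); OH at 120° is eclipsed with iPr at 120° (10.9); Et at 240° is eclipsed with Br at 240° (12.3). Total 27.1 kJ/mol.
Br at 300° is staggered. OH at 120° is gauche with iPr at 180° (4.1); Et at 240° is gauche with Br at 300° (3.2); Et at 240° is gauche with iPr at 180° (4.2). Total 11.5 kJ/mol.
Max at 240° (27.1 kJ/mol), min at 60° (6.5 kJ/mol); barrier = 20.6 kJ/mol.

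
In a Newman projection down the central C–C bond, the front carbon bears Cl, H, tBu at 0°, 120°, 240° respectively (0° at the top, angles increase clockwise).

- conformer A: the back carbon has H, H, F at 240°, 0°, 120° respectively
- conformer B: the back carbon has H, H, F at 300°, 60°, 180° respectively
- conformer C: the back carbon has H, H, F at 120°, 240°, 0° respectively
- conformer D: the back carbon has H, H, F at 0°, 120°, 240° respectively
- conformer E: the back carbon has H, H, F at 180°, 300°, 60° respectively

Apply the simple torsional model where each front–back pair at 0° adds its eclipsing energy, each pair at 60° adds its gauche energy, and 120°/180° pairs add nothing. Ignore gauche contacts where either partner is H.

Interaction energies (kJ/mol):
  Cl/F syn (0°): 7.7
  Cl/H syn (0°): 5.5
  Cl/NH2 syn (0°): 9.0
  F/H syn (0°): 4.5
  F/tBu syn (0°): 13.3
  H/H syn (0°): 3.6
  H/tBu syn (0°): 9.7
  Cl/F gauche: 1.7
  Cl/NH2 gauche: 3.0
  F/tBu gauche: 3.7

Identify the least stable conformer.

D

A (eclipsed): Cl–H eclipsed, H–F eclipsed, tBu–H eclipsed; 5.5 + 4.5 + 9.7 = 19.7 kJ/mol.
B (staggered): tBu–F gauche; 3.7 = 3.7 kJ/mol.
C (eclipsed): Cl–F eclipsed, H–H eclipsed, tBu–H eclipsed; 7.7 + 3.6 + 9.7 = 21.0 kJ/mol.
D (eclipsed): Cl–H eclipsed, H–H eclipsed, tBu–F eclipsed; 5.5 + 3.6 + 13.3 = 22.4 kJ/mol.
E (staggered): Cl–F gauche; 1.7 = 1.7 kJ/mol.
D has the highest total (22.4 kJ/mol).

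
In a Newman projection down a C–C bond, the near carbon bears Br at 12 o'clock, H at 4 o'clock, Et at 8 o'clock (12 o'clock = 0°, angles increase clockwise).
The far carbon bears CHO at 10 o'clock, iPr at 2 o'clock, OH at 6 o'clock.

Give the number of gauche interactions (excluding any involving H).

Non-H gauche pairs: Br(0°)/CHO(300°); Br(0°)/iPr(60°); Et(240°)/CHO(300°); Et(240°)/OH(180°) — 4 interactions.

4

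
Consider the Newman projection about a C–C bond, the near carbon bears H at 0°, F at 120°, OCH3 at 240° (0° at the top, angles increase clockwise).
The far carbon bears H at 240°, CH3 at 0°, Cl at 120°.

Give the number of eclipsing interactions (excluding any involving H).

Non-H eclipsing pairs: F(120°)/Cl(120°) — 1 interaction.

1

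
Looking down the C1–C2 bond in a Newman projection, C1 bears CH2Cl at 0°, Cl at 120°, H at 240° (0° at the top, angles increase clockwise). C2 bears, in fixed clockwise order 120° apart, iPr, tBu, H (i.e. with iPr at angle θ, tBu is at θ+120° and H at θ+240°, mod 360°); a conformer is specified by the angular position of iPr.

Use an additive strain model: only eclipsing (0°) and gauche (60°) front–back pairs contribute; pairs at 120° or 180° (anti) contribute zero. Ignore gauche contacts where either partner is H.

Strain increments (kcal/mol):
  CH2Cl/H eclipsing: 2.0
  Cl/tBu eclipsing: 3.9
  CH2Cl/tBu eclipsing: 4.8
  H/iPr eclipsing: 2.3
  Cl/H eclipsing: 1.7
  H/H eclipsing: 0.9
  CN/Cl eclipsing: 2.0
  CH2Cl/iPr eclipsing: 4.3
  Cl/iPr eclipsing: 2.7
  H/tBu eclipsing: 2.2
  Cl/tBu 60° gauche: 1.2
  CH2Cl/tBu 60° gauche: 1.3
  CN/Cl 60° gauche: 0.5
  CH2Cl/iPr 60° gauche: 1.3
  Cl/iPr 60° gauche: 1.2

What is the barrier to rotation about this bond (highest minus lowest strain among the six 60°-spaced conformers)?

iPr at 0° is eclipsed. CH2Cl at 0° is eclipsed with iPr at 0° (4.3); Cl at 120° is eclipsed with tBu at 120° (3.9); H at 240° is eclipsed with H at 240° (0.9). Total 9.1 kcal/mol.
iPr at 60° is staggered. CH2Cl at 0° is gauche with iPr at 60° (1.3); Cl at 120° is gauche with iPr at 60° (1.2); Cl at 120° is gauche with tBu at 180° (1.2). Total 3.7 kcal/mol.
iPr at 120° is eclipsed. CH2Cl at 0° is eclipsed with H at 0° (2.0); Cl at 120° is eclipsed with iPr at 120° (2.7); H at 240° is eclipsed with tBu at 240° (2.2). Total 6.9 kcal/mol.
iPr at 180° is staggered. CH2Cl at 0° is gauche with tBu at 300° (1.3); Cl at 120° is gauche with iPr at 180° (1.2). Total 2.5 kcal/mol.
iPr at 240° is eclipsed. CH2Cl at 0° is eclipsed with tBu at 0° (4.8); Cl at 120° is eclipsed with H at 120° (1.7); H at 240° is eclipsed with iPr at 240° (2.3). Total 8.8 kcal/mol.
iPr at 300° is staggered. CH2Cl at 0° is gauche with iPr at 300° (1.3); CH2Cl at 0° is gauche with tBu at 60° (1.3); Cl at 120° is gauche with tBu at 60° (1.2). Total 3.8 kcal/mol.
Max at 0° (9.1 kcal/mol), min at 180° (2.5 kcal/mol); barrier = 6.6 kcal/mol.

6.6 kcal/mol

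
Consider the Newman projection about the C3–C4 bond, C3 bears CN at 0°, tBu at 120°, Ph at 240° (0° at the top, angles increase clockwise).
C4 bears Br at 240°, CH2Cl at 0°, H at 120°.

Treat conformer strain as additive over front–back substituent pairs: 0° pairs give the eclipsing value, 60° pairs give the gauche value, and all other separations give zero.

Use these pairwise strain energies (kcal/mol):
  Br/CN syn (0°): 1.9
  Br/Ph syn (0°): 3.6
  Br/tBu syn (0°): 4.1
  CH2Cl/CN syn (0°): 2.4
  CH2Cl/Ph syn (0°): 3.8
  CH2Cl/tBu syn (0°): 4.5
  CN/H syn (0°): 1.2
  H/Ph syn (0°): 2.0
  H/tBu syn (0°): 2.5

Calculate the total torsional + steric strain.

8.5 kcal/mol

This conformer (eclipsed): CN(0°)/CH2Cl(0°) eclipsed 2.4; tBu(120°)/H(120°) eclipsed 2.5; Ph(240°)/Br(240°) eclipsed 3.6 → 8.5 kcal/mol.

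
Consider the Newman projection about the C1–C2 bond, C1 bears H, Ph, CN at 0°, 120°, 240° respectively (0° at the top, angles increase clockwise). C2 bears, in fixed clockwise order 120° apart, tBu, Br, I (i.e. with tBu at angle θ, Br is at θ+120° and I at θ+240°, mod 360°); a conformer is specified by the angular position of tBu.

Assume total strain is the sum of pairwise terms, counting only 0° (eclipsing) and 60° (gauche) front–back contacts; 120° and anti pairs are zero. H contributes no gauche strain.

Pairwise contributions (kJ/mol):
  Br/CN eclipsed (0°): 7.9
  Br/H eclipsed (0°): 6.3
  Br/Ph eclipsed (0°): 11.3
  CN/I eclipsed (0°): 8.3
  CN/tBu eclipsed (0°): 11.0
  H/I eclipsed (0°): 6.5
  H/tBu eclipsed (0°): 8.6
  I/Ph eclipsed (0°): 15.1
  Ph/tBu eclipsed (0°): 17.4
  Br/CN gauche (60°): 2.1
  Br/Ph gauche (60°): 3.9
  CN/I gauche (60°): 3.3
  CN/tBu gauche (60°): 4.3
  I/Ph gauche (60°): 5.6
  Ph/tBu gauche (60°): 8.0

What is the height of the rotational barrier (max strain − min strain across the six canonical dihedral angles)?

15.3 kJ/mol

tBu at 0° is eclipsed. H at 0° is eclipsed with tBu at 0° (8.6); Ph at 120° is eclipsed with Br at 120° (11.3); CN at 240° is eclipsed with I at 240° (8.3). Total 28.2 kJ/mol.
tBu at 60° is staggered. Ph at 120° is gauche with tBu at 60° (8.0); Ph at 120° is gauche with Br at 180° (3.9); CN at 240° is gauche with Br at 180° (2.1); CN at 240° is gauche with I at 300° (3.3). Total 17.3 kJ/mol.
tBu at 120° is eclipsed. H at 0° is eclipsed with I at 0° (6.5); Ph at 120° is eclipsed with tBu at 120° (17.4); CN at 240° is eclipsed with Br at 240° (7.9). Total 31.8 kJ/mol.
tBu at 180° is staggered. Ph at 120° is gauche with tBu at 180° (8.0); Ph at 120° is gauche with I at 60° (5.6); CN at 240° is gauche with tBu at 180° (4.3); CN at 240° is gauche with Br at 300° (2.1). Total 20.0 kJ/mol.
tBu at 240° is eclipsed. H at 0° is eclipsed with Br at 0° (6.3); Ph at 120° is eclipsed with I at 120° (15.1); CN at 240° is eclipsed with tBu at 240° (11.0). Total 32.4 kJ/mol.
tBu at 300° is staggered. Ph at 120° is gauche with Br at 60° (3.9); Ph at 120° is gauche with I at 180° (5.6); CN at 240° is gauche with tBu at 300° (4.3); CN at 240° is gauche with I at 180° (3.3). Total 17.1 kJ/mol.
Max at 240° (32.4 kJ/mol), min at 300° (17.1 kJ/mol); barrier = 15.3 kJ/mol.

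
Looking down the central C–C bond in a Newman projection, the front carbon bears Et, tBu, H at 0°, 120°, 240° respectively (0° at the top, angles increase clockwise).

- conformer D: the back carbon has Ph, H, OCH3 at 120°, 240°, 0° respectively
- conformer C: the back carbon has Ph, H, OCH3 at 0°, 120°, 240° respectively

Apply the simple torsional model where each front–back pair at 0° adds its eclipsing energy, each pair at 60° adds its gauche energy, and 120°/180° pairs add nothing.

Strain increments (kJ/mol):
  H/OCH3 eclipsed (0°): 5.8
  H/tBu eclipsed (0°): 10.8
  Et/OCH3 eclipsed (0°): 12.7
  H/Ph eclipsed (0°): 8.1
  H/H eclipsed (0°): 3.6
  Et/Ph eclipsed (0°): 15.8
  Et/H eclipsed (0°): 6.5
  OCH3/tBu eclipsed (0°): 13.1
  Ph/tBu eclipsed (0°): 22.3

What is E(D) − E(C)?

+6.2 kJ/mol

D is eclipsed. Et at 0° is eclipsed with OCH3 at 0° (12.7); tBu at 120° is eclipsed with Ph at 120° (22.3); H at 240° is eclipsed with H at 240° (3.6). Total 38.6 kJ/mol.
C is eclipsed. Et at 0° is eclipsed with Ph at 0° (15.8); tBu at 120° is eclipsed with H at 120° (10.8); H at 240° is eclipsed with OCH3 at 240° (5.8). Total 32.4 kJ/mol.
E(D) − E(C) = 38.6 − 32.4 = +6.2 kJ/mol.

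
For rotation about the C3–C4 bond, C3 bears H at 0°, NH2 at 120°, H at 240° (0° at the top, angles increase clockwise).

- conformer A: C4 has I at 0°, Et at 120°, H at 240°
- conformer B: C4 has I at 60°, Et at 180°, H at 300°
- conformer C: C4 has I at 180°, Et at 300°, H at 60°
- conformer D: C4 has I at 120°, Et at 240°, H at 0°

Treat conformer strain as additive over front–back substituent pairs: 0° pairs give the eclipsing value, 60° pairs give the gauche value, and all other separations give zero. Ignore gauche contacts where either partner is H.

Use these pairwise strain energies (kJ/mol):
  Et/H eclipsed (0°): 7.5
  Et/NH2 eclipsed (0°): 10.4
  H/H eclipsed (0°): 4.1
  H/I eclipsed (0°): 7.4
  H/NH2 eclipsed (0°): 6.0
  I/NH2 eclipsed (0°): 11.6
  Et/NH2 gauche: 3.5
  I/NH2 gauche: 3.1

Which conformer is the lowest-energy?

C

A (eclipsed): H–I eclipsed, NH2–Et eclipsed, H–H eclipsed; 7.4 + 10.4 + 4.1 = 21.9 kJ/mol.
B (staggered): NH2–I gauche, NH2–Et gauche; 3.1 + 3.5 = 6.6 kJ/mol.
C (staggered): NH2–I gauche; 3.1 = 3.1 kJ/mol.
D (eclipsed): H–H eclipsed, NH2–I eclipsed, H–Et eclipsed; 4.1 + 11.6 + 7.5 = 23.2 kJ/mol.
C has the lowest total (3.1 kJ/mol).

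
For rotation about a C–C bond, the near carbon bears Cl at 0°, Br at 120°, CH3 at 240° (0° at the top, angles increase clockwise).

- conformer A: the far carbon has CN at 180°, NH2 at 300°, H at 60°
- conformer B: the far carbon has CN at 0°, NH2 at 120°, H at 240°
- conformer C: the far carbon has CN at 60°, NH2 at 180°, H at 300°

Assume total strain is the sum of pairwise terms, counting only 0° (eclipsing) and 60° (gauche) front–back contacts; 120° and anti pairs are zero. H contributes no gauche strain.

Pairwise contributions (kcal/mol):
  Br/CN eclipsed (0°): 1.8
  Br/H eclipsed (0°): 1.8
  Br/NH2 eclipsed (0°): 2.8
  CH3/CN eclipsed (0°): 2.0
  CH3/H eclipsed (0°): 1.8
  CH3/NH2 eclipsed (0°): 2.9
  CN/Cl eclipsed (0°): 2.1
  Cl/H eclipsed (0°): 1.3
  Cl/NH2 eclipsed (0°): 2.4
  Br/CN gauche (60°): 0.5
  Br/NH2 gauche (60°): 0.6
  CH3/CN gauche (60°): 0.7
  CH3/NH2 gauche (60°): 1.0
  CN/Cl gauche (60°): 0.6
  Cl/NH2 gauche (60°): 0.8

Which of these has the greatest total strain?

B

A (staggered): Cl–NH2 gauche, Br–CN gauche, CH3–CN gauche, CH3–NH2 gauche; 0.8 + 0.5 + 0.7 + 1.0 = 3.0 kcal/mol.
B (eclipsed): Cl–CN eclipsed, Br–NH2 eclipsed, CH3–H eclipsed; 2.1 + 2.8 + 1.8 = 6.7 kcal/mol.
C (staggered): Cl–CN gauche, Br–CN gauche, Br–NH2 gauche, CH3–NH2 gauche; 0.6 + 0.5 + 0.6 + 1.0 = 2.7 kcal/mol.
B has the highest total (6.7 kcal/mol).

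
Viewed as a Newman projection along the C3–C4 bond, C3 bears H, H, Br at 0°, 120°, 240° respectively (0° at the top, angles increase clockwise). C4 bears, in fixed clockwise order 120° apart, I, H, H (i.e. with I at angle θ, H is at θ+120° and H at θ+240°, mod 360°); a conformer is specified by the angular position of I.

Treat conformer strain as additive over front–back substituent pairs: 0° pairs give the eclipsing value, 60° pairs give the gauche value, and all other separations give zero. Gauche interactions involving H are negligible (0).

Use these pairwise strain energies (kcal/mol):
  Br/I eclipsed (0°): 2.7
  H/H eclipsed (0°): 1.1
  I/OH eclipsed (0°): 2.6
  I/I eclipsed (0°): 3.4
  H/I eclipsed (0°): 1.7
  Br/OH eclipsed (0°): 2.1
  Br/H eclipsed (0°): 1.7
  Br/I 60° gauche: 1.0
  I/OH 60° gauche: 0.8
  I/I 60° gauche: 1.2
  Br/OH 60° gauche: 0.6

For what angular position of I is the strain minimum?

I at 0° (eclipsed): H–I eclipsed, H–H eclipsed, Br–H eclipsed; 1.7 + 1.1 + 1.7 = 4.5 kcal/mol.
I at 60° (staggered): no non-H gauche contacts → 0.0 kcal/mol.
I at 120° (eclipsed): H–H eclipsed, H–I eclipsed, Br–H eclipsed; 1.1 + 1.7 + 1.7 = 4.5 kcal/mol.
I at 180° (staggered): Br–I gauche; 1.0 = 1.0 kcal/mol.
I at 240° (eclipsed): H–H eclipsed, H–H eclipsed, Br–I eclipsed; 1.1 + 1.1 + 2.7 = 4.9 kcal/mol.
I at 300° (staggered): Br–I gauche; 1.0 = 1.0 kcal/mol.
The minimum (0.0 kcal/mol) occurs with I at 60°.

60°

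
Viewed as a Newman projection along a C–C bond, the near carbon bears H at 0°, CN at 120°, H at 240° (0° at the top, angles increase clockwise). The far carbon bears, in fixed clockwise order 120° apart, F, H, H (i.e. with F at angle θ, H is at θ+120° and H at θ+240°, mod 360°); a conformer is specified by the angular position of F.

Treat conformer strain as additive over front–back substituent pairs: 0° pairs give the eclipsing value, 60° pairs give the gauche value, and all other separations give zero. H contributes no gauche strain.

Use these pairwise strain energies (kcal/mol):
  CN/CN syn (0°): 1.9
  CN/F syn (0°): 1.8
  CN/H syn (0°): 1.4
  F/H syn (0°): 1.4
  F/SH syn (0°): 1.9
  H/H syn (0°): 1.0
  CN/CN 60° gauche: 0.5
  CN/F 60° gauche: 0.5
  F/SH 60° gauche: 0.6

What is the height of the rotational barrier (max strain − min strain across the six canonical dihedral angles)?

3.8 kcal/mol

F at 0° (eclipsed): H–F eclipsed, CN–H eclipsed, H–H eclipsed; 1.4 + 1.4 + 1.0 = 3.8 kcal/mol.
F at 60° (staggered): CN–F gauche; 0.5 = 0.5 kcal/mol.
F at 120° (eclipsed): H–H eclipsed, CN–F eclipsed, H–H eclipsed; 1.0 + 1.8 + 1.0 = 3.8 kcal/mol.
F at 180° (staggered): CN–F gauche; 0.5 = 0.5 kcal/mol.
F at 240° (eclipsed): H–H eclipsed, CN–H eclipsed, H–F eclipsed; 1.0 + 1.4 + 1.4 = 3.8 kcal/mol.
F at 300° (staggered): no non-H gauche contacts → 0.0 kcal/mol.
Max at 0° (3.8 kcal/mol), min at 300° (0.0 kcal/mol); barrier = 3.8 kcal/mol.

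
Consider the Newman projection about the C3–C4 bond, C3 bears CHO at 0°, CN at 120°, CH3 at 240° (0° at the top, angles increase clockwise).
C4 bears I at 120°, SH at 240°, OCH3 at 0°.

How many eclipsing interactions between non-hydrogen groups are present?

3

Non-H eclipsing pairs: CHO(0°)/OCH3(0°); CN(120°)/I(120°); CH3(240°)/SH(240°) — 3 interactions.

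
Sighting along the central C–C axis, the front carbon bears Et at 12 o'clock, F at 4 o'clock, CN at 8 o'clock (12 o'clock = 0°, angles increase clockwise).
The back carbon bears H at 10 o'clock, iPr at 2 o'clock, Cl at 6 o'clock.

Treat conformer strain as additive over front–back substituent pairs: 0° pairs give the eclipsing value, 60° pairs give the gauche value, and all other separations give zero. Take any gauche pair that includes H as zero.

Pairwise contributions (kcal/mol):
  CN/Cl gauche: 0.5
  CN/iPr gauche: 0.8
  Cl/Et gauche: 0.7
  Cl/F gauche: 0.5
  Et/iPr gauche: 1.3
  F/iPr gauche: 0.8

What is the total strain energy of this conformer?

3.1 kcal/mol

This conformer (staggered): Et(0°)/iPr(60°) gauche 1.3; F(120°)/iPr(60°) gauche 0.8; F(120°)/Cl(180°) gauche 0.5; CN(240°)/Cl(180°) gauche 0.5 → 3.1 kcal/mol.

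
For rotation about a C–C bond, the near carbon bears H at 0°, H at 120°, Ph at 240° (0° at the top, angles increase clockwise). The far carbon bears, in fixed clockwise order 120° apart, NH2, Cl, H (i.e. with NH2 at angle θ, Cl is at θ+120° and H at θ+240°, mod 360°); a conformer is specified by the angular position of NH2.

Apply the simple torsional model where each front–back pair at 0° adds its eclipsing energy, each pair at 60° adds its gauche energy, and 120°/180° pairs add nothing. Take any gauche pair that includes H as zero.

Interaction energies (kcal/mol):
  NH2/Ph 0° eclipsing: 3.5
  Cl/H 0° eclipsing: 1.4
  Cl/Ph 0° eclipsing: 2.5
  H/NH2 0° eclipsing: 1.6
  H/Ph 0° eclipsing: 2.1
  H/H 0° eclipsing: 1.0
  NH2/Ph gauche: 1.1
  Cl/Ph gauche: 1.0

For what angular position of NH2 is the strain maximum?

240°

NH2 at 0° (eclipsed): H(0°)/NH2(0°) eclipsed 1.6; H(120°)/Cl(120°) eclipsed 1.4; Ph(240°)/H(240°) eclipsed 2.1 → 5.1 kcal/mol.
NH2 at 60° (staggered): Ph(240°)/Cl(180°) gauche 1.0 → 1.0 kcal/mol.
NH2 at 120° (eclipsed): H(0°)/H(0°) eclipsed 1.0; H(120°)/NH2(120°) eclipsed 1.6; Ph(240°)/Cl(240°) eclipsed 2.5 → 5.1 kcal/mol.
NH2 at 180° (staggered): Ph(240°)/NH2(180°) gauche 1.1; Ph(240°)/Cl(300°) gauche 1.0 → 2.1 kcal/mol.
NH2 at 240° (eclipsed): H(0°)/Cl(0°) eclipsed 1.4; H(120°)/H(120°) eclipsed 1.0; Ph(240°)/NH2(240°) eclipsed 3.5 → 5.9 kcal/mol.
NH2 at 300° (staggered): Ph(240°)/NH2(300°) gauche 1.1 → 1.1 kcal/mol.
The maximum (5.9 kcal/mol) occurs with NH2 at 240°.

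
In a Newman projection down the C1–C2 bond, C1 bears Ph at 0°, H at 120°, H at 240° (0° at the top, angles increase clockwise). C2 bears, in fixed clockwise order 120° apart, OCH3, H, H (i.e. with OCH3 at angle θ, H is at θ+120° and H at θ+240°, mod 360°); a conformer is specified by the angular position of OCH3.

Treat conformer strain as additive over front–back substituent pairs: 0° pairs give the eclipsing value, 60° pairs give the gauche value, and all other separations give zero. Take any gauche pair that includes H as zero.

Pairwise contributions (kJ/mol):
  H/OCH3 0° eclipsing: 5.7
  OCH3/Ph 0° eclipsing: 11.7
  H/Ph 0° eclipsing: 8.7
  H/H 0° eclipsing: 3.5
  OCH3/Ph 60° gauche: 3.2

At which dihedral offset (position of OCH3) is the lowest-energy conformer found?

OCH3 at 0° (eclipsed): Ph(0°)/OCH3(0°) eclipsed 11.7; H(120°)/H(120°) eclipsed 3.5; H(240°)/H(240°) eclipsed 3.5 → 18.7 kJ/mol.
OCH3 at 60° (staggered): Ph(0°)/OCH3(60°) gauche 3.2 → 3.2 kJ/mol.
OCH3 at 120° (eclipsed): Ph(0°)/H(0°) eclipsed 8.7; H(120°)/OCH3(120°) eclipsed 5.7; H(240°)/H(240°) eclipsed 3.5 → 17.9 kJ/mol.
OCH3 at 180° (staggered): no non-H gauche contacts → 0.0 kJ/mol.
OCH3 at 240° (eclipsed): Ph(0°)/H(0°) eclipsed 8.7; H(120°)/H(120°) eclipsed 3.5; H(240°)/OCH3(240°) eclipsed 5.7 → 17.9 kJ/mol.
OCH3 at 300° (staggered): Ph(0°)/OCH3(300°) gauche 3.2 → 3.2 kJ/mol.
The minimum (0.0 kJ/mol) occurs with OCH3 at 180°.

180°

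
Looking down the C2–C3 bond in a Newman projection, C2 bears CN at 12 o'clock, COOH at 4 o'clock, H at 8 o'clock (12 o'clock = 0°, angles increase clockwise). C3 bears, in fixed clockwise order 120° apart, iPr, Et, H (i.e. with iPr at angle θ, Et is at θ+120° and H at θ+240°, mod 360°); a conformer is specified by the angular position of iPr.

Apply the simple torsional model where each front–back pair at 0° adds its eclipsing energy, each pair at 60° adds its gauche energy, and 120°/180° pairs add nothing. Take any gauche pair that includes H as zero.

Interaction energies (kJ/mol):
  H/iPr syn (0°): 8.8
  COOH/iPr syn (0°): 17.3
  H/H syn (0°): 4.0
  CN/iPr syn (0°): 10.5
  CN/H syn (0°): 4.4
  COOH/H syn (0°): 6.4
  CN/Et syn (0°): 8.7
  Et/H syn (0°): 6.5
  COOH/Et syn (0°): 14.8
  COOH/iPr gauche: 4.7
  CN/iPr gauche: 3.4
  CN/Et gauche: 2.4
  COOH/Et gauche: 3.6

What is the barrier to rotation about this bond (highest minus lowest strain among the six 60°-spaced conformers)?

iPr at 0° is eclipsed. CN at 0° is eclipsed with iPr at 0° (10.5); COOH at 120° is eclipsed with Et at 120° (14.8); H at 240° is eclipsed with H at 240° (4.0). Total 29.3 kJ/mol.
iPr at 60° is staggered. CN at 0° is gauche with iPr at 60° (3.4); COOH at 120° is gauche with iPr at 60° (4.7); COOH at 120° is gauche with Et at 180° (3.6). Total 11.7 kJ/mol.
iPr at 120° is eclipsed. CN at 0° is eclipsed with H at 0° (4.4); COOH at 120° is eclipsed with iPr at 120° (17.3); H at 240° is eclipsed with Et at 240° (6.5). Total 28.2 kJ/mol.
iPr at 180° is staggered. CN at 0° is gauche with Et at 300° (2.4); COOH at 120° is gauche with iPr at 180° (4.7). Total 7.1 kJ/mol.
iPr at 240° is eclipsed. CN at 0° is eclipsed with Et at 0° (8.7); COOH at 120° is eclipsed with H at 120° (6.4); H at 240° is eclipsed with iPr at 240° (8.8). Total 23.9 kJ/mol.
iPr at 300° is staggered. CN at 0° is gauche with iPr at 300° (3.4); CN at 0° is gauche with Et at 60° (2.4); COOH at 120° is gauche with Et at 60° (3.6). Total 9.4 kJ/mol.
Max at 0° (29.3 kJ/mol), min at 180° (7.1 kJ/mol); barrier = 22.2 kJ/mol.

22.2 kJ/mol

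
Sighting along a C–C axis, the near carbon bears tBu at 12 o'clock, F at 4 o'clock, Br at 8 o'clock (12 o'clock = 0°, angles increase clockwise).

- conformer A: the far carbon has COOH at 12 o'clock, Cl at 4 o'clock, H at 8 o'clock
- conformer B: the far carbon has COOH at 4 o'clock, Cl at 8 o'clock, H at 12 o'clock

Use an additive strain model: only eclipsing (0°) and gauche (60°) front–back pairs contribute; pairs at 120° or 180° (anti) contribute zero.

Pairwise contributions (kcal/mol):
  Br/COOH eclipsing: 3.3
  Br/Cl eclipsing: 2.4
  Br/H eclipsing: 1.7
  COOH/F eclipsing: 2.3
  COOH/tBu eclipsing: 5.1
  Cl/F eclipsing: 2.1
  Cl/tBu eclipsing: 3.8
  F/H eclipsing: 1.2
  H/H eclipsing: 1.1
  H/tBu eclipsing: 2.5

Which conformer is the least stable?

A

A (eclipsed): tBu–COOH eclipsed, F–Cl eclipsed, Br–H eclipsed; 5.1 + 2.1 + 1.7 = 8.9 kcal/mol.
B (eclipsed): tBu–H eclipsed, F–COOH eclipsed, Br–Cl eclipsed; 2.5 + 2.3 + 2.4 = 7.2 kcal/mol.
A has the highest total (8.9 kcal/mol).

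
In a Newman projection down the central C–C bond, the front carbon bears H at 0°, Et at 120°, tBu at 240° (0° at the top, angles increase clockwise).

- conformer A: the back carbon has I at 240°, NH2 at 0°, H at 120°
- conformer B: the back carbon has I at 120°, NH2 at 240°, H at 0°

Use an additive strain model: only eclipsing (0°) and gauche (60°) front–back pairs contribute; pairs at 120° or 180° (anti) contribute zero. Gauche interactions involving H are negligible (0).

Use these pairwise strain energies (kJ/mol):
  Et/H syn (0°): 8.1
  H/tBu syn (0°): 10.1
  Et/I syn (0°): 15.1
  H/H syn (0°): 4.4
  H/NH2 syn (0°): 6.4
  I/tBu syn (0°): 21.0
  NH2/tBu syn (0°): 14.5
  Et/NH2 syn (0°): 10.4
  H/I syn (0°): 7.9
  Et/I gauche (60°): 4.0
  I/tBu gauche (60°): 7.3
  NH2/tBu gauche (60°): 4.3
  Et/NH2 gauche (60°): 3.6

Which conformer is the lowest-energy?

B

A (eclipsed): H(0°)/NH2(0°) eclipsed 6.4; Et(120°)/H(120°) eclipsed 8.1; tBu(240°)/I(240°) eclipsed 21.0 → 35.5 kJ/mol.
B (eclipsed): H(0°)/H(0°) eclipsed 4.4; Et(120°)/I(120°) eclipsed 15.1; tBu(240°)/NH2(240°) eclipsed 14.5 → 34.0 kJ/mol.
B has the lowest total (34.0 kJ/mol).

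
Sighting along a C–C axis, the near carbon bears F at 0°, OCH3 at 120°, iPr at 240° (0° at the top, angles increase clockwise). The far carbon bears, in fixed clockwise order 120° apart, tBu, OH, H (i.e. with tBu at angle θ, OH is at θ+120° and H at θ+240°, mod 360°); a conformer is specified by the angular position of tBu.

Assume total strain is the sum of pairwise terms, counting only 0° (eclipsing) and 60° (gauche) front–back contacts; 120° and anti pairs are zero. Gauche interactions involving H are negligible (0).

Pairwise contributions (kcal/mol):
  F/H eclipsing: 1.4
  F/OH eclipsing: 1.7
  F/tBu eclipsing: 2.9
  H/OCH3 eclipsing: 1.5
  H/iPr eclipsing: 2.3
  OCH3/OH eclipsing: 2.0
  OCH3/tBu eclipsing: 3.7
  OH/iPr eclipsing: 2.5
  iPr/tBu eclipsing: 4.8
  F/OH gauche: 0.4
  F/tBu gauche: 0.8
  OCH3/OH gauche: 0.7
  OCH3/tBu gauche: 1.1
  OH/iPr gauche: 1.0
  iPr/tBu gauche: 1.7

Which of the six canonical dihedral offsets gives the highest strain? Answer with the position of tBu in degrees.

tBu at 0° (eclipsed): F–tBu eclipsed, OCH3–OH eclipsed, iPr–H eclipsed; 2.9 + 2.0 + 2.3 = 7.2 kcal/mol.
tBu at 60° (staggered): F–tBu gauche, OCH3–tBu gauche, OCH3–OH gauche, iPr–OH gauche; 0.8 + 1.1 + 0.7 + 1.0 = 3.6 kcal/mol.
tBu at 120° (eclipsed): F–H eclipsed, OCH3–tBu eclipsed, iPr–OH eclipsed; 1.4 + 3.7 + 2.5 = 7.6 kcal/mol.
tBu at 180° (staggered): F–OH gauche, OCH3–tBu gauche, iPr–tBu gauche, iPr–OH gauche; 0.4 + 1.1 + 1.7 + 1.0 = 4.2 kcal/mol.
tBu at 240° (eclipsed): F–OH eclipsed, OCH3–H eclipsed, iPr–tBu eclipsed; 1.7 + 1.5 + 4.8 = 8.0 kcal/mol.
tBu at 300° (staggered): F–tBu gauche, F–OH gauche, OCH3–OH gauche, iPr–tBu gauche; 0.8 + 0.4 + 0.7 + 1.7 = 3.6 kcal/mol.
The maximum (8.0 kcal/mol) occurs with tBu at 240°.

240°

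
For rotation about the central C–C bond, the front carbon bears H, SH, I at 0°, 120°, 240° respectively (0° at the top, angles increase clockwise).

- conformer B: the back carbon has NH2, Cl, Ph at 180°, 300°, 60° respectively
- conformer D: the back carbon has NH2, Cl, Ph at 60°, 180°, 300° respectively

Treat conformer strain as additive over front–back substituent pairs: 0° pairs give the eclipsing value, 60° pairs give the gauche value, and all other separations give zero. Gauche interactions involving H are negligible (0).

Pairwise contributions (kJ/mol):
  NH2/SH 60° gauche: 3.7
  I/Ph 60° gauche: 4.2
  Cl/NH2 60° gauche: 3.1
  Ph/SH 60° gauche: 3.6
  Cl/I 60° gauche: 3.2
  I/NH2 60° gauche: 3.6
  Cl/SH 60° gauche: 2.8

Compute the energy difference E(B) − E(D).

B (staggered): SH–NH2 gauche, SH–Ph gauche, I–NH2 gauche, I–Cl gauche; 3.7 + 3.6 + 3.6 + 3.2 = 14.1 kJ/mol.
D (staggered): SH–NH2 gauche, SH–Cl gauche, I–Cl gauche, I–Ph gauche; 3.7 + 2.8 + 3.2 + 4.2 = 13.9 kJ/mol.
E(B) − E(D) = 14.1 − 13.9 = +0.2 kJ/mol.

+0.2 kJ/mol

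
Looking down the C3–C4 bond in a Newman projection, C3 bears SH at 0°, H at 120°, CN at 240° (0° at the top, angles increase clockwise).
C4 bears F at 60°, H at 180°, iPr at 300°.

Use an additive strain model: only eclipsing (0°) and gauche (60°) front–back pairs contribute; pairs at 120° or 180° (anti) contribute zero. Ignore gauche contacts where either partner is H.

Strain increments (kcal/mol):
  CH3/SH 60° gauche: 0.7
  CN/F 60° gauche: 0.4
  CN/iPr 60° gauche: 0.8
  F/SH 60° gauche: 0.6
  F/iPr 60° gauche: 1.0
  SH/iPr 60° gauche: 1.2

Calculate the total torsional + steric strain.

This conformer (staggered): SH(0°)/F(60°) gauche 0.6; SH(0°)/iPr(300°) gauche 1.2; CN(240°)/iPr(300°) gauche 0.8 → 2.6 kcal/mol.

2.6 kcal/mol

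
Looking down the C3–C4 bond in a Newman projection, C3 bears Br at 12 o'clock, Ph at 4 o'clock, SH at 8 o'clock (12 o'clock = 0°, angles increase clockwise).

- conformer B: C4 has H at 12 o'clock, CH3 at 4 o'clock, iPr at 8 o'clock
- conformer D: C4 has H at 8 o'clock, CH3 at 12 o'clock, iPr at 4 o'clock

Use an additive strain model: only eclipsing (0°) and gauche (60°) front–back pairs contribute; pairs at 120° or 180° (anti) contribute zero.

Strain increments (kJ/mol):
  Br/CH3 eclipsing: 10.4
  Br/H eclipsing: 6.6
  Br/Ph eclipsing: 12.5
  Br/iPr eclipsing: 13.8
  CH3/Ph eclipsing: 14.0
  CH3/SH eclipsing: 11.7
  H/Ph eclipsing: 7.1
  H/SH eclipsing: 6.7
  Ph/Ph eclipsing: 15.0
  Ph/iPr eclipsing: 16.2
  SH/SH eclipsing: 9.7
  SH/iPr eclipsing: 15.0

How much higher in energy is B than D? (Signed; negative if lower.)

B is eclipsed. Br at 0° is eclipsed with H at 0° (6.6); Ph at 120° is eclipsed with CH3 at 120° (14.0); SH at 240° is eclipsed with iPr at 240° (15.0). Total 35.6 kJ/mol.
D is eclipsed. Br at 0° is eclipsed with CH3 at 0° (10.4); Ph at 120° is eclipsed with iPr at 120° (16.2); SH at 240° is eclipsed with H at 240° (6.7). Total 33.3 kJ/mol.
E(B) − E(D) = 35.6 − 33.3 = +2.3 kJ/mol.

+2.3 kJ/mol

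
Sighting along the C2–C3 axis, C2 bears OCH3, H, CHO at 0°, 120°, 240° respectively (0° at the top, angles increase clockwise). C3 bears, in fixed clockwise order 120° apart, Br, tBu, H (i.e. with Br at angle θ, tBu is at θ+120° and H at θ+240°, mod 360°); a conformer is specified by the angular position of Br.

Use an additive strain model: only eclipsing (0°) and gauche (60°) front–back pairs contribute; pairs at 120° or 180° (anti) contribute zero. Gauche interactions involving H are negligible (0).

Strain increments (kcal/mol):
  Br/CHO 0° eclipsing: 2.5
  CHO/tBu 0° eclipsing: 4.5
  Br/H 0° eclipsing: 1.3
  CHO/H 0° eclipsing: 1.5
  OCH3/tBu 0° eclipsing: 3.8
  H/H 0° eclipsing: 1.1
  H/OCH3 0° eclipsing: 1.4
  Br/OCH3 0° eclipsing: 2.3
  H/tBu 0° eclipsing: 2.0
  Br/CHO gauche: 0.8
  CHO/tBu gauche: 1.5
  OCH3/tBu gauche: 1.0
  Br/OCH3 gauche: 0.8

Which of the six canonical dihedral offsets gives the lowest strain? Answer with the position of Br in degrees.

60°

Br at 0° (eclipsed): OCH3–Br eclipsed, H–tBu eclipsed, CHO–H eclipsed; 2.3 + 2.0 + 1.5 = 5.8 kcal/mol.
Br at 60° (staggered): OCH3–Br gauche, CHO–tBu gauche; 0.8 + 1.5 = 2.3 kcal/mol.
Br at 120° (eclipsed): OCH3–H eclipsed, H–Br eclipsed, CHO–tBu eclipsed; 1.4 + 1.3 + 4.5 = 7.2 kcal/mol.
Br at 180° (staggered): OCH3–tBu gauche, CHO–Br gauche, CHO–tBu gauche; 1.0 + 0.8 + 1.5 = 3.3 kcal/mol.
Br at 240° (eclipsed): OCH3–tBu eclipsed, H–H eclipsed, CHO–Br eclipsed; 3.8 + 1.1 + 2.5 = 7.4 kcal/mol.
Br at 300° (staggered): OCH3–Br gauche, OCH3–tBu gauche, CHO–Br gauche; 0.8 + 1.0 + 0.8 = 2.6 kcal/mol.
The minimum (2.3 kcal/mol) occurs with Br at 60°.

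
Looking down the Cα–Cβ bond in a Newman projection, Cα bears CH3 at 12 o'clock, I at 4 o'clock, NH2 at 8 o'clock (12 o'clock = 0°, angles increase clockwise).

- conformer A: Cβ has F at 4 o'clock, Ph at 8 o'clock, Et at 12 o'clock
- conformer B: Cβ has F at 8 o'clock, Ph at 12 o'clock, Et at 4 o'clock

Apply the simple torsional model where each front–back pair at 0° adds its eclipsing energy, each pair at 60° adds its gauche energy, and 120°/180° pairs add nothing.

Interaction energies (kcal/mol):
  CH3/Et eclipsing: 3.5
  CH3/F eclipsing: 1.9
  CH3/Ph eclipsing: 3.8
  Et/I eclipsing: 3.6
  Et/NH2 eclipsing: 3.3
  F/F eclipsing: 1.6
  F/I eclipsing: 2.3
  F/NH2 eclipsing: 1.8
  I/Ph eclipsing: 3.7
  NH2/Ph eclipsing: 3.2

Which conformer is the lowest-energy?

A (eclipsed): CH3(0°)/Et(0°) eclipsed 3.5; I(120°)/F(120°) eclipsed 2.3; NH2(240°)/Ph(240°) eclipsed 3.2 → 9.0 kcal/mol.
B (eclipsed): CH3(0°)/Ph(0°) eclipsed 3.8; I(120°)/Et(120°) eclipsed 3.6; NH2(240°)/F(240°) eclipsed 1.8 → 9.2 kcal/mol.
A has the lowest total (9.0 kcal/mol).

A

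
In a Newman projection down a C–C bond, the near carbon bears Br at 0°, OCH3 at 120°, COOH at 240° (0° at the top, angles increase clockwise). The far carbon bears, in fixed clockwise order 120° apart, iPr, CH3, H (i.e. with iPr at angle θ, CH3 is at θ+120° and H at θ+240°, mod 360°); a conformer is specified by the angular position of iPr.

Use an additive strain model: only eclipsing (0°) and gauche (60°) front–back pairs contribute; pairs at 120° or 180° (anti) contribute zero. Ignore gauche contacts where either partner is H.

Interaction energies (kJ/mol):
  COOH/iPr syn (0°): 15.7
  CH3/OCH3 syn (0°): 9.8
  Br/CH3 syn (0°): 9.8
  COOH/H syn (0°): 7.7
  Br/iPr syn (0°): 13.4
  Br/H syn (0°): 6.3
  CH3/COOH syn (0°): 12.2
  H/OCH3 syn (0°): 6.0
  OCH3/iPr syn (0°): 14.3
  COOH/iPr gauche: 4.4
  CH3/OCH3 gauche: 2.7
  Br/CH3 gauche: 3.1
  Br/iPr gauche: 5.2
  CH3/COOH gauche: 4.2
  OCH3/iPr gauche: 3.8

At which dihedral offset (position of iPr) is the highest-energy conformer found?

iPr at 0° (eclipsed): Br–iPr eclipsed, OCH3–CH3 eclipsed, COOH–H eclipsed; 13.4 + 9.8 + 7.7 = 30.9 kJ/mol.
iPr at 60° (staggered): Br–iPr gauche, OCH3–iPr gauche, OCH3–CH3 gauche, COOH–CH3 gauche; 5.2 + 3.8 + 2.7 + 4.2 = 15.9 kJ/mol.
iPr at 120° (eclipsed): Br–H eclipsed, OCH3–iPr eclipsed, COOH–CH3 eclipsed; 6.3 + 14.3 + 12.2 = 32.8 kJ/mol.
iPr at 180° (staggered): Br–CH3 gauche, OCH3–iPr gauche, COOH–iPr gauche, COOH–CH3 gauche; 3.1 + 3.8 + 4.4 + 4.2 = 15.5 kJ/mol.
iPr at 240° (eclipsed): Br–CH3 eclipsed, OCH3–H eclipsed, COOH–iPr eclipsed; 9.8 + 6.0 + 15.7 = 31.5 kJ/mol.
iPr at 300° (staggered): Br–iPr gauche, Br–CH3 gauche, OCH3–CH3 gauche, COOH–iPr gauche; 5.2 + 3.1 + 2.7 + 4.4 = 15.4 kJ/mol.
The maximum (32.8 kJ/mol) occurs with iPr at 120°.

120°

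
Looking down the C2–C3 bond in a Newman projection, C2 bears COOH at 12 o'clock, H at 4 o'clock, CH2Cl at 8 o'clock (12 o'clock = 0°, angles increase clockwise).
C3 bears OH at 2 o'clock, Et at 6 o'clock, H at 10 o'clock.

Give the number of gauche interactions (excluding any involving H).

Non-H gauche pairs: COOH(0°)/OH(60°); CH2Cl(240°)/Et(180°) — 2 interactions.

2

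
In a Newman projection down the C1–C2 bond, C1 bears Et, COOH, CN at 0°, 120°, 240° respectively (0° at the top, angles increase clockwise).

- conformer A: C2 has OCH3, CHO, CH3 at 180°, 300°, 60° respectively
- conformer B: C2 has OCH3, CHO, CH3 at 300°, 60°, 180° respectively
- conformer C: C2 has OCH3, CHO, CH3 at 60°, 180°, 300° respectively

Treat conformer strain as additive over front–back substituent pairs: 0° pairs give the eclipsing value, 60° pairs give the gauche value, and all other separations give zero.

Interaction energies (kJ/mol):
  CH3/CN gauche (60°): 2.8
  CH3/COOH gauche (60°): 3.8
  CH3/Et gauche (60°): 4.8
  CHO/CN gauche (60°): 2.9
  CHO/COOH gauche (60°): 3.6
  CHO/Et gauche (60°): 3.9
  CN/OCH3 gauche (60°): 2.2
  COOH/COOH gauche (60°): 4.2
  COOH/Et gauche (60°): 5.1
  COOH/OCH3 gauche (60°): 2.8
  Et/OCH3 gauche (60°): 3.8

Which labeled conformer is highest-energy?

A (staggered): Et(0°)/CHO(300°) gauche 3.9; Et(0°)/CH3(60°) gauche 4.8; COOH(120°)/OCH3(180°) gauche 2.8; COOH(120°)/CH3(60°) gauche 3.8; CN(240°)/OCH3(180°) gauche 2.2; CN(240°)/CHO(300°) gauche 2.9 → 20.4 kJ/mol.
B (staggered): Et(0°)/OCH3(300°) gauche 3.8; Et(0°)/CHO(60°) gauche 3.9; COOH(120°)/CHO(60°) gauche 3.6; COOH(120°)/CH3(180°) gauche 3.8; CN(240°)/OCH3(300°) gauche 2.2; CN(240°)/CH3(180°) gauche 2.8 → 20.1 kJ/mol.
C (staggered): Et(0°)/OCH3(60°) gauche 3.8; Et(0°)/CH3(300°) gauche 4.8; COOH(120°)/OCH3(60°) gauche 2.8; COOH(120°)/CHO(180°) gauche 3.6; CN(240°)/CHO(180°) gauche 2.9; CN(240°)/CH3(300°) gauche 2.8 → 20.7 kJ/mol.
C has the highest total (20.7 kJ/mol).

C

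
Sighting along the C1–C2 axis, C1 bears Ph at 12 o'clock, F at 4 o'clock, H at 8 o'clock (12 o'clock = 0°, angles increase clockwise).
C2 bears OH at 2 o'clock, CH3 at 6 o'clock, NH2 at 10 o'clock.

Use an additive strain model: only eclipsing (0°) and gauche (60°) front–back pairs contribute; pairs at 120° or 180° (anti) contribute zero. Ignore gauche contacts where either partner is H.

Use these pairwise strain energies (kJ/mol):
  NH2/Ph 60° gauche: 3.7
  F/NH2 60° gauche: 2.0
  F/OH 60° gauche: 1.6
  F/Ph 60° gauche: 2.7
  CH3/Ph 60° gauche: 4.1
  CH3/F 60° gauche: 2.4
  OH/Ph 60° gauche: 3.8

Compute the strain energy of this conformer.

11.5 kJ/mol

This conformer (staggered): Ph–OH gauche, Ph–NH2 gauche, F–OH gauche, F–CH3 gauche; 3.8 + 3.7 + 1.6 + 2.4 = 11.5 kJ/mol.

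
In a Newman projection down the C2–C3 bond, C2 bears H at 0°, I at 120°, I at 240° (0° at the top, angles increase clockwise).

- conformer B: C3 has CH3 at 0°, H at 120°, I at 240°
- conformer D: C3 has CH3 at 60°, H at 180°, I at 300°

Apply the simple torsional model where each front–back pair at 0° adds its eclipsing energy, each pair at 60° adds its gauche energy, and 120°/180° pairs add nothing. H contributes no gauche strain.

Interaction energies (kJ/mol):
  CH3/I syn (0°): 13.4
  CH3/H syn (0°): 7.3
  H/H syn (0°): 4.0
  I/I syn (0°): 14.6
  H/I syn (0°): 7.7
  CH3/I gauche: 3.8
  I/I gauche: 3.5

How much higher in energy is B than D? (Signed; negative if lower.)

B (eclipsed): H–CH3 eclipsed, I–H eclipsed, I–I eclipsed; 7.3 + 7.7 + 14.6 = 29.6 kJ/mol.
D (staggered): I–CH3 gauche, I–I gauche; 3.8 + 3.5 = 7.3 kJ/mol.
E(B) − E(D) = 29.6 − 7.3 = +22.3 kJ/mol.

+22.3 kJ/mol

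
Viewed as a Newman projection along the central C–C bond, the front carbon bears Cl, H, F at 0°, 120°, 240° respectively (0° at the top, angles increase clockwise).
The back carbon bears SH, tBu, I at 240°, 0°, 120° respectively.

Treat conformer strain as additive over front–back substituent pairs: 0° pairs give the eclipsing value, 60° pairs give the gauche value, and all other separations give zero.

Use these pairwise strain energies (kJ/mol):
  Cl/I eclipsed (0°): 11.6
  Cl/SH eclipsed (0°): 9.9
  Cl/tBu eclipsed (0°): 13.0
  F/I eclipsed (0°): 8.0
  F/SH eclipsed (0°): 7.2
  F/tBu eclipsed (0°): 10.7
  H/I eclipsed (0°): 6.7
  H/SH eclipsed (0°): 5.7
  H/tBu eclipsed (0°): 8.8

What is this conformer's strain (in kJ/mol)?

26.9 kJ/mol

This conformer (eclipsed): Cl–tBu eclipsed, H–I eclipsed, F–SH eclipsed; 13.0 + 6.7 + 7.2 = 26.9 kJ/mol.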